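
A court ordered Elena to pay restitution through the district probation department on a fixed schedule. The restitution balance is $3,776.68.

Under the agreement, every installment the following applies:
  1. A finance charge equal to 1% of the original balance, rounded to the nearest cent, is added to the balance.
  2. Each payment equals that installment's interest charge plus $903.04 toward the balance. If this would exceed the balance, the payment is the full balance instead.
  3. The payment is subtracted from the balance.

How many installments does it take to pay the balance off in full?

5

Installment 1: opening $3,776.68; interest $37.77 → $3,814.45; payment $940.81; balance $2,873.64
Installment 2: opening $2,873.64; interest $37.77 → $2,911.41; payment $940.81; balance $1,970.60
Installment 3: opening $1,970.60; interest $37.77 → $2,008.37; payment $940.81; balance $1,067.56
Installment 4: opening $1,067.56; interest $37.77 → $1,105.33; payment $940.81; balance $164.52
Installment 5: opening $164.52; interest $37.77 → $202.29; payment $202.29; balance $0.00
Balance reaches $0.00 in installment 5.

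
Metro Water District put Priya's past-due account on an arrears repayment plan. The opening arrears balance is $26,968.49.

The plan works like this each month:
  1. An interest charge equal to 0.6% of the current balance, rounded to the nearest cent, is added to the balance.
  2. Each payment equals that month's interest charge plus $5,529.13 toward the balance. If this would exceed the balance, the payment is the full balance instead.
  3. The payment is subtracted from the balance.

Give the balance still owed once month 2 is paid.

$15,910.23

# | Opening | Interest | Payment | End bal
1 | $26,968.49 | $161.81 | $5,690.94 | $21,439.36
2 | $21,439.36 | $128.64 | $5,657.77 | $15,910.23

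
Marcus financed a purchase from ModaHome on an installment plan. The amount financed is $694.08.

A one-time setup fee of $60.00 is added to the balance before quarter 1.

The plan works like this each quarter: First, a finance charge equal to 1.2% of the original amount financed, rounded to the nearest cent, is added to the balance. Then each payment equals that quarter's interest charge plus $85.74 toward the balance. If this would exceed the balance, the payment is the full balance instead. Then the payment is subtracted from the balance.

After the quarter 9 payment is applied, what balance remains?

$0.00

Quarter 1: $754.08 +$8.33 interest = $762.41; pay $94.07 → $668.34
Quarter 2: $668.34 +$8.33 interest = $676.67; pay $94.07 → $582.60
Quarter 3: $582.60 +$8.33 interest = $590.93; pay $94.07 → $496.86
Quarter 4: $496.86 +$8.33 interest = $505.19; pay $94.07 → $411.12
Quarter 5: $411.12 +$8.33 interest = $419.45; pay $94.07 → $325.38
Quarter 6: $325.38 +$8.33 interest = $333.71; pay $94.07 → $239.64
Quarter 7: $239.64 +$8.33 interest = $247.97; pay $94.07 → $153.90
Quarter 8: $153.90 +$8.33 interest = $162.23; pay $94.07 → $68.16
Quarter 9: $68.16 +$8.33 interest = $76.49; pay $76.49 → $0.00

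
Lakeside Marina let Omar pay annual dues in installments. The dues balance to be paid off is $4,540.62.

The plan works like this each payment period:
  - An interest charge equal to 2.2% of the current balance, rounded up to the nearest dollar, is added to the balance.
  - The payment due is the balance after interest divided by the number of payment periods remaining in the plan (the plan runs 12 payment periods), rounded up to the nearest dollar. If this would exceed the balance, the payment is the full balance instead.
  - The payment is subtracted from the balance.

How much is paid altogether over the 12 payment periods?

$5,248.62

# | Opening | Interest | Payment | End bal
1 | $4,540.62 | $100.00 | $387.00 | $4,253.62
2 | $4,253.62 | $94.00 | $396.00 | $3,951.62
3 | $3,951.62 | $87.00 | $404.00 | $3,634.62
4 | $3,634.62 | $80.00 | $413.00 | $3,301.62
5 | $3,301.62 | $73.00 | $422.00 | $2,952.62
6 | $2,952.62 | $65.00 | $432.00 | $2,585.62
7 | $2,585.62 | $57.00 | $441.00 | $2,201.62
8 | $2,201.62 | $49.00 | $451.00 | $1,799.62
9 | $1,799.62 | $40.00 | $460.00 | $1,379.62
10 | $1,379.62 | $31.00 | $471.00 | $939.62
11 | $939.62 | $21.00 | $481.00 | $479.62
12 | $479.62 | $11.00 | $490.62 | $0.00
Total paid: $5,248.62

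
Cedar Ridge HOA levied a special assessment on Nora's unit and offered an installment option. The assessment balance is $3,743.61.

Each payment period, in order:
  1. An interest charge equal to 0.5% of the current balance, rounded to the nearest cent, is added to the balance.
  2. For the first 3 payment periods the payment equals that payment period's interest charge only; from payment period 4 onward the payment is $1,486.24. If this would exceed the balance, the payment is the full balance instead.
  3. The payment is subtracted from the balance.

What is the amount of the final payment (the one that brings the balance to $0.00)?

$805.24

Payment period 1: $3,743.61 +$18.72 interest = $3,762.33; pay $18.72 → $3,743.61
Payment period 2: $3,743.61 +$18.72 interest = $3,762.33; pay $18.72 → $3,743.61
Payment period 3: $3,743.61 +$18.72 interest = $3,762.33; pay $18.72 → $3,743.61
Payment period 4: $3,743.61 +$18.72 interest = $3,762.33; pay $1,486.24 → $2,276.09
Payment period 5: $2,276.09 +$11.38 interest = $2,287.47; pay $1,486.24 → $801.23
Payment period 6: $801.23 +$4.01 interest = $805.24; pay $805.24 → $0.00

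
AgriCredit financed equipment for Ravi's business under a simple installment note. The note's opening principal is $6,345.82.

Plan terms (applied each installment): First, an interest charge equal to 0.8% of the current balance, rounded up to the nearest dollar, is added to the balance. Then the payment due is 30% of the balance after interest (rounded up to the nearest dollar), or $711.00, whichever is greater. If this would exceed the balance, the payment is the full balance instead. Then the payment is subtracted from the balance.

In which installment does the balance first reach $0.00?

7

# | Opening | Interest | Payment | End bal
1 | $6,345.82 | $51.00 | $1,920.00 | $4,476.82
2 | $4,476.82 | $36.00 | $1,354.00 | $3,158.82
3 | $3,158.82 | $26.00 | $956.00 | $2,228.82
4 | $2,228.82 | $18.00 | $711.00 | $1,535.82
5 | $1,535.82 | $13.00 | $711.00 | $837.82
6 | $837.82 | $7.00 | $711.00 | $133.82
7 | $133.82 | $2.00 | $135.82 | $0.00
Balance reaches $0.00 in installment 7.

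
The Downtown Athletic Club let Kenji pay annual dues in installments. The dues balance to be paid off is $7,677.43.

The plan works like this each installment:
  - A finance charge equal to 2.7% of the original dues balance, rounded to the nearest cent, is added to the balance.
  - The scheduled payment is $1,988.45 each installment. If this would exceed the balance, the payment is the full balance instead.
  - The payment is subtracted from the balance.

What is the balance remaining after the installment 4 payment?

$552.79

Installment 1: $7,677.43 +$207.29 interest = $7,884.72; pay $1,988.45 → $5,896.27
Installment 2: $5,896.27 +$207.29 interest = $6,103.56; pay $1,988.45 → $4,115.11
Installment 3: $4,115.11 +$207.29 interest = $4,322.40; pay $1,988.45 → $2,333.95
Installment 4: $2,333.95 +$207.29 interest = $2,541.24; pay $1,988.45 → $552.79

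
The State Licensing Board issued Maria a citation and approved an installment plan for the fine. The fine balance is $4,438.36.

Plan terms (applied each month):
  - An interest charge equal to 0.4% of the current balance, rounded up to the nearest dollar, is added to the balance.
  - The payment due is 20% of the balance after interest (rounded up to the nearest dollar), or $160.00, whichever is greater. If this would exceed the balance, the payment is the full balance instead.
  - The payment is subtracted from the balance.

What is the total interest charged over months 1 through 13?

$90.00

Month 1: $4,438.36 +$18.00 interest = $4,456.36; pay $892.00 → $3,564.36
Month 2: $3,564.36 +$15.00 interest = $3,579.36; pay $716.00 → $2,863.36
Month 3: $2,863.36 +$12.00 interest = $2,875.36; pay $576.00 → $2,299.36
Month 4: $2,299.36 +$10.00 interest = $2,309.36; pay $462.00 → $1,847.36
Month 5: $1,847.36 +$8.00 interest = $1,855.36; pay $372.00 → $1,483.36
Month 6: $1,483.36 +$6.00 interest = $1,489.36; pay $298.00 → $1,191.36
Month 7: $1,191.36 +$5.00 interest = $1,196.36; pay $240.00 → $956.36
Month 8: $956.36 +$4.00 interest = $960.36; pay $193.00 → $767.36
Month 9: $767.36 +$4.00 interest = $771.36; pay $160.00 → $611.36
Month 10: $611.36 +$3.00 interest = $614.36; pay $160.00 → $454.36
Month 11: $454.36 +$2.00 interest = $456.36; pay $160.00 → $296.36
Month 12: $296.36 +$2.00 interest = $298.36; pay $160.00 → $138.36
Month 13: $138.36 +$1.00 interest = $139.36; pay $139.36 → $0.00
Total interest: $18.00 + $15.00 + $12.00 + $10.00 + $8.00 + $6.00 + $5.00 + $4.00 + $4.00 + $3.00 + $2.00 + $2.00 + $1.00 = $90.00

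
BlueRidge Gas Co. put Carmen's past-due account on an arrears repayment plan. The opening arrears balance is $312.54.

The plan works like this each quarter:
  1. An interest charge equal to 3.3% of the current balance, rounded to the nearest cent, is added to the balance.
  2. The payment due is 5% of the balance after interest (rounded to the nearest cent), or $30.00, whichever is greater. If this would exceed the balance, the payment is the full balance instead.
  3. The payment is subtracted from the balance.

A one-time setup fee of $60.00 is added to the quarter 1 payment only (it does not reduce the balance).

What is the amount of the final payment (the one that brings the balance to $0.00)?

Quarter 1: $312.54 +$10.31 interest = $322.85; pay $30.00 (+ $60.00 fee) → $292.85
Quarter 2: $292.85 +$9.66 interest = $302.51; pay $30.00 → $272.51
Quarter 3: $272.51 +$8.99 interest = $281.50; pay $30.00 → $251.50
Quarter 4: $251.50 +$8.30 interest = $259.80; pay $30.00 → $229.80
Quarter 5: $229.80 +$7.58 interest = $237.38; pay $30.00 → $207.38
Quarter 6: $207.38 +$6.84 interest = $214.22; pay $30.00 → $184.22
Quarter 7: $184.22 +$6.08 interest = $190.30; pay $30.00 → $160.30
Quarter 8: $160.30 +$5.29 interest = $165.59; pay $30.00 → $135.59
Quarter 9: $135.59 +$4.47 interest = $140.06; pay $30.00 → $110.06
Quarter 10: $110.06 +$3.63 interest = $113.69; pay $30.00 → $83.69
Quarter 11: $83.69 +$2.76 interest = $86.45; pay $30.00 → $56.45
Quarter 12: $56.45 +$1.86 interest = $58.31; pay $30.00 → $28.31
Quarter 13: $28.31 +$0.93 interest = $29.24; pay $29.24 → $0.00

$29.24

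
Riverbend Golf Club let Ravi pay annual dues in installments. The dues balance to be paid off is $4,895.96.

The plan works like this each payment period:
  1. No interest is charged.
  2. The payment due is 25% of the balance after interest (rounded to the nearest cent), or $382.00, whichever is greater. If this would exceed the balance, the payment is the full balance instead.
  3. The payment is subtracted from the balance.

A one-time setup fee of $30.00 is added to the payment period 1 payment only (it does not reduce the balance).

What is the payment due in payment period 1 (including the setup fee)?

$1,253.99

Payment period 1: opening $4,895.96; payment $1,223.99 (+ $30.00 fee); balance $3,671.97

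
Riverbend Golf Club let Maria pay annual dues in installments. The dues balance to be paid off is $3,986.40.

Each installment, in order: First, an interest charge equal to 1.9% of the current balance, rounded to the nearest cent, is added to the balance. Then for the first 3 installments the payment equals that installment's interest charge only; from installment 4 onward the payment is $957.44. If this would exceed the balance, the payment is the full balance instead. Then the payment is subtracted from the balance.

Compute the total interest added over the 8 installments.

$435.19

# | Opening | Interest | Payment | End bal
1 | $3,986.40 | $75.74 | $75.74 | $3,986.40
2 | $3,986.40 | $75.74 | $75.74 | $3,986.40
3 | $3,986.40 | $75.74 | $75.74 | $3,986.40
4 | $3,986.40 | $75.74 | $957.44 | $3,104.70
5 | $3,104.70 | $58.99 | $957.44 | $2,206.25
6 | $2,206.25 | $41.92 | $957.44 | $1,290.73
7 | $1,290.73 | $24.52 | $957.44 | $357.81
8 | $357.81 | $6.80 | $364.61 | $0.00
Total interest: $75.74 + $75.74 + $75.74 + $75.74 + $58.99 + $41.92 + $24.52 + $6.80 = $435.19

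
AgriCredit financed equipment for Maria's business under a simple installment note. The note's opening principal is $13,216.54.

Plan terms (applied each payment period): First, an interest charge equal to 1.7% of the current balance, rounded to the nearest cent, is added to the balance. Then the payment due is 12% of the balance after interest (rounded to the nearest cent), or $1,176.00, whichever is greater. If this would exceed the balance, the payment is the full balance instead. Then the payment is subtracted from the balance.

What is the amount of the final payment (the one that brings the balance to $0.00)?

$868.98

Payment period 1: opening $13,216.54; interest $224.68 → $13,441.22; payment $1,612.95; balance $11,828.27
Payment period 2: opening $11,828.27; interest $201.08 → $12,029.35; payment $1,443.52; balance $10,585.83
Payment period 3: opening $10,585.83; interest $179.96 → $10,765.79; payment $1,291.89; balance $9,473.90
Payment period 4: opening $9,473.90; interest $161.06 → $9,634.96; payment $1,176.00; balance $8,458.96
Payment period 5: opening $8,458.96; interest $143.80 → $8,602.76; payment $1,176.00; balance $7,426.76
Payment period 6: opening $7,426.76; interest $126.25 → $7,553.01; payment $1,176.00; balance $6,377.01
Payment period 7: opening $6,377.01; interest $108.41 → $6,485.42; payment $1,176.00; balance $5,309.42
Payment period 8: opening $5,309.42; interest $90.26 → $5,399.68; payment $1,176.00; balance $4,223.68
Payment period 9: opening $4,223.68; interest $71.80 → $4,295.48; payment $1,176.00; balance $3,119.48
Payment period 10: opening $3,119.48; interest $53.03 → $3,172.51; payment $1,176.00; balance $1,996.51
Payment period 11: opening $1,996.51; interest $33.94 → $2,030.45; payment $1,176.00; balance $854.45
Payment period 12: opening $854.45; interest $14.53 → $868.98; payment $868.98; balance $0.00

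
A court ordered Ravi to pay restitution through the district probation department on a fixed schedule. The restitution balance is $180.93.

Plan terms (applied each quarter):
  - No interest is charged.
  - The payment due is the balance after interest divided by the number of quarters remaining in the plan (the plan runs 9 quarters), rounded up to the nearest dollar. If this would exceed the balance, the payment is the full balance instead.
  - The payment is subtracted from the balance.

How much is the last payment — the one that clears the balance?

Quarter 1: opening $180.93; payment $21.00; balance $159.93
Quarter 2: opening $159.93; payment $20.00; balance $139.93
Quarter 3: opening $139.93; payment $20.00; balance $119.93
Quarter 4: opening $119.93; payment $20.00; balance $99.93
Quarter 5: opening $99.93; payment $20.00; balance $79.93
Quarter 6: opening $79.93; payment $20.00; balance $59.93
Quarter 7: opening $59.93; payment $20.00; balance $39.93
Quarter 8: opening $39.93; payment $20.00; balance $19.93
Quarter 9: opening $19.93; payment $19.93; balance $0.00

$19.93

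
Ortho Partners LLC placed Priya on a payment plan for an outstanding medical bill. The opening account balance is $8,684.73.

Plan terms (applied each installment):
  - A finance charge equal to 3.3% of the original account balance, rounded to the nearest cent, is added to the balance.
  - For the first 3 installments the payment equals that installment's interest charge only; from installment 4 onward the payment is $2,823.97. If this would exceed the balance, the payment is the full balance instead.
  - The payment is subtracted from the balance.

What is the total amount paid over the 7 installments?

Installment 1: $8,684.73 +$286.60 interest = $8,971.33; pay $286.60 → $8,684.73
Installment 2: $8,684.73 +$286.60 interest = $8,971.33; pay $286.60 → $8,684.73
Installment 3: $8,684.73 +$286.60 interest = $8,971.33; pay $286.60 → $8,684.73
Installment 4: $8,684.73 +$286.60 interest = $8,971.33; pay $2,823.97 → $6,147.36
Installment 5: $6,147.36 +$286.60 interest = $6,433.96; pay $2,823.97 → $3,609.99
Installment 6: $3,609.99 +$286.60 interest = $3,896.59; pay $2,823.97 → $1,072.62
Installment 7: $1,072.62 +$286.60 interest = $1,359.22; pay $1,359.22 → $0.00
Total paid: $10,690.93

$10,690.93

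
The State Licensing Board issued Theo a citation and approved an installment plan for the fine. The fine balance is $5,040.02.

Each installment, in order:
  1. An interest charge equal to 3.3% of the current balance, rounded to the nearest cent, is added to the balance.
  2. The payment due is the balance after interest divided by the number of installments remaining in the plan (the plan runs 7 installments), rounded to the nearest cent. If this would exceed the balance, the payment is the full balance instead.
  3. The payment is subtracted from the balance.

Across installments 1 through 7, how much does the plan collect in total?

Installment 1: opening $5,040.02; interest $166.32 → $5,206.34; payment $743.76; balance $4,462.58
Installment 2: opening $4,462.58; interest $147.27 → $4,609.85; payment $768.31; balance $3,841.54
Installment 3: opening $3,841.54; interest $126.77 → $3,968.31; payment $793.66; balance $3,174.65
Installment 4: opening $3,174.65; interest $104.76 → $3,279.41; payment $819.85; balance $2,459.56
Installment 5: opening $2,459.56; interest $81.17 → $2,540.73; payment $846.91; balance $1,693.82
Installment 6: opening $1,693.82; interest $55.90 → $1,749.72; payment $874.86; balance $874.86
Installment 7: opening $874.86; interest $28.87 → $903.73; payment $903.73; balance $0.00
Total paid: $5,751.08

$5,751.08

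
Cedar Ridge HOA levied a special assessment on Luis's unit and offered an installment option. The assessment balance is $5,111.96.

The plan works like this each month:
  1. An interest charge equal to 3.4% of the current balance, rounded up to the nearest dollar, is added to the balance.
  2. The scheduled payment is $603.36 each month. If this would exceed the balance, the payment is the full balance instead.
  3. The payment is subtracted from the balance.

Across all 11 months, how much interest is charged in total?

Month 1: $5,111.96 +$174.00 interest = $5,285.96; pay $603.36 → $4,682.60
Month 2: $4,682.60 +$160.00 interest = $4,842.60; pay $603.36 → $4,239.24
Month 3: $4,239.24 +$145.00 interest = $4,384.24; pay $603.36 → $3,780.88
Month 4: $3,780.88 +$129.00 interest = $3,909.88; pay $603.36 → $3,306.52
Month 5: $3,306.52 +$113.00 interest = $3,419.52; pay $603.36 → $2,816.16
Month 6: $2,816.16 +$96.00 interest = $2,912.16; pay $603.36 → $2,308.80
Month 7: $2,308.80 +$79.00 interest = $2,387.80; pay $603.36 → $1,784.44
Month 8: $1,784.44 +$61.00 interest = $1,845.44; pay $603.36 → $1,242.08
Month 9: $1,242.08 +$43.00 interest = $1,285.08; pay $603.36 → $681.72
Month 10: $681.72 +$24.00 interest = $705.72; pay $603.36 → $102.36
Month 11: $102.36 +$4.00 interest = $106.36; pay $106.36 → $0.00
Total interest: $174.00 + $160.00 + $145.00 + $129.00 + $113.00 + $96.00 + $79.00 + $61.00 + $43.00 + $24.00 + $4.00 = $1,028.00

$1,028.00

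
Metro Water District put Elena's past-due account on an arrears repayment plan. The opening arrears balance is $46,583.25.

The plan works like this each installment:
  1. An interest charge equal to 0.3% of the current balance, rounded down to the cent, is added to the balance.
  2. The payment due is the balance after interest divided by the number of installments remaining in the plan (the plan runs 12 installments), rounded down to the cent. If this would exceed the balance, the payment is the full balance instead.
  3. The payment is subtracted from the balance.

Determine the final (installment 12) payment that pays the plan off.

Installment 1: opening $46,583.25; interest $139.74 → $46,722.99; payment $3,893.58; balance $42,829.41
Installment 2: opening $42,829.41; interest $128.48 → $42,957.89; payment $3,905.26; balance $39,052.63
Installment 3: opening $39,052.63; interest $117.15 → $39,169.78; payment $3,916.97; balance $35,252.81
Installment 4: opening $35,252.81; interest $105.75 → $35,358.56; payment $3,928.72; balance $31,429.84
Installment 5: opening $31,429.84; interest $94.28 → $31,524.12; payment $3,940.51; balance $27,583.61
Installment 6: opening $27,583.61; interest $82.75 → $27,666.36; payment $3,952.33; balance $23,714.03
Installment 7: opening $23,714.03; interest $71.14 → $23,785.17; payment $3,964.19; balance $19,820.98
Installment 8: opening $19,820.98; interest $59.46 → $19,880.44; payment $3,976.08; balance $15,904.36
Installment 9: opening $15,904.36; interest $47.71 → $15,952.07; payment $3,988.01; balance $11,964.06
Installment 10: opening $11,964.06; interest $35.89 → $11,999.95; payment $3,999.98; balance $7,999.97
Installment 11: opening $7,999.97; interest $23.99 → $8,023.96; payment $4,011.98; balance $4,011.98
Installment 12: opening $4,011.98; interest $12.03 → $4,024.01; payment $4,024.01; balance $0.00

$4,024.01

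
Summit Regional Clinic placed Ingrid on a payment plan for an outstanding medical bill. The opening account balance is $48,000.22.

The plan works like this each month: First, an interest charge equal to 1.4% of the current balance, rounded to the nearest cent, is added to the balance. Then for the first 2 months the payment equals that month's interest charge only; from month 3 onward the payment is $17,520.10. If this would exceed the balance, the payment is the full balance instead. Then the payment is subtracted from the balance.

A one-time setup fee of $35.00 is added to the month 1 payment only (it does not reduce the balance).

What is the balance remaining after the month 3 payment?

$31,152.12

Month 1: opening $48,000.22; interest $672.00 → $48,672.22; payment $672.00 (+ $35.00 fee); balance $48,000.22
Month 2: opening $48,000.22; interest $672.00 → $48,672.22; payment $672.00; balance $48,000.22
Month 3: opening $48,000.22; interest $672.00 → $48,672.22; payment $17,520.10; balance $31,152.12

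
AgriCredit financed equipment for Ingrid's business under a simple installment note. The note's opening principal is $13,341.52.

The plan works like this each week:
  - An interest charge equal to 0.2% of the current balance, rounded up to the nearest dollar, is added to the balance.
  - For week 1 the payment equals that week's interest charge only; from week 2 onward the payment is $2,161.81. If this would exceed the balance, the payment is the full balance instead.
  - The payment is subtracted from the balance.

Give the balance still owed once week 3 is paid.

# | Opening | Interest | Payment | End bal
1 | $13,341.52 | $27.00 | $27.00 | $13,341.52
2 | $13,341.52 | $27.00 | $2,161.81 | $11,206.71
3 | $11,206.71 | $23.00 | $2,161.81 | $9,067.90

$9,067.90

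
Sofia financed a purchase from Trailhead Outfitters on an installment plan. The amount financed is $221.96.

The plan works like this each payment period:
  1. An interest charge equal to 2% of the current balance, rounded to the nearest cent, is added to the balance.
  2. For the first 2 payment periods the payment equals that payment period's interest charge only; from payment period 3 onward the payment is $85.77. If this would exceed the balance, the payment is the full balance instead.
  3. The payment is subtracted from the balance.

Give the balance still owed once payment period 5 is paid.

# | Opening | Interest | Payment | End bal
1 | $221.96 | $4.44 | $4.44 | $221.96
2 | $221.96 | $4.44 | $4.44 | $221.96
3 | $221.96 | $4.44 | $85.77 | $140.63
4 | $140.63 | $2.81 | $85.77 | $57.67
5 | $57.67 | $1.15 | $58.82 | $0.00

$0.00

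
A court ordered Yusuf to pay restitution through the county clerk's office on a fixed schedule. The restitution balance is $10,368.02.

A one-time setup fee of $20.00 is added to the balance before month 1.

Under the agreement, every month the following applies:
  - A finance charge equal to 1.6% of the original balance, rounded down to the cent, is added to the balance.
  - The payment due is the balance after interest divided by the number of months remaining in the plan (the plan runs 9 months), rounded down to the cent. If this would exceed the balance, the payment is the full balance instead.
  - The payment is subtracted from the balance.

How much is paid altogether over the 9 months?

$11,880.94

# | Opening | Interest | Payment | End bal
1 | $10,388.02 | $165.88 | $1,172.65 | $9,381.25
2 | $9,381.25 | $165.88 | $1,193.39 | $8,353.74
3 | $8,353.74 | $165.88 | $1,217.08 | $7,302.54
4 | $7,302.54 | $165.88 | $1,244.73 | $6,223.69
5 | $6,223.69 | $165.88 | $1,277.91 | $5,111.66
6 | $5,111.66 | $165.88 | $1,319.38 | $3,958.16
7 | $3,958.16 | $165.88 | $1,374.68 | $2,749.36
8 | $2,749.36 | $165.88 | $1,457.62 | $1,457.62
9 | $1,457.62 | $165.88 | $1,623.50 | $0.00
Total paid: $11,880.94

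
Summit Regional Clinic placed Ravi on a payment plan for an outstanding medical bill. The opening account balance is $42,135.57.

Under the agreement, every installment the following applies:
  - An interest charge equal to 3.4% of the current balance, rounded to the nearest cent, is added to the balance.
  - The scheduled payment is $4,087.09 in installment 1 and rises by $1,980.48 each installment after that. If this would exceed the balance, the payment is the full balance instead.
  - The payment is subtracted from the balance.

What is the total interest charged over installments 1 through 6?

$5,797.37

# | Opening | Interest | Payment | End bal
1 | $42,135.57 | $1,432.61 | $4,087.09 | $39,481.09
2 | $39,481.09 | $1,342.36 | $6,067.57 | $34,755.88
3 | $34,755.88 | $1,181.70 | $8,048.05 | $27,889.53
4 | $27,889.53 | $948.24 | $10,028.53 | $18,809.24
5 | $18,809.24 | $639.51 | $12,009.01 | $7,439.74
6 | $7,439.74 | $252.95 | $7,692.69 | $0.00
Total interest: $1,432.61 + $1,342.36 + $1,181.70 + $948.24 + $639.51 + $252.95 = $5,797.37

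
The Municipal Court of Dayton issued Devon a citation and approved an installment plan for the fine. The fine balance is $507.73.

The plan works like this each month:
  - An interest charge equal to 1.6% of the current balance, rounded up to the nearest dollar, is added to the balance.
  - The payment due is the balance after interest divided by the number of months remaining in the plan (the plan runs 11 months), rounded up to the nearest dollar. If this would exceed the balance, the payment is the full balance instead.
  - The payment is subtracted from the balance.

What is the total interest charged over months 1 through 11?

$57.00

Month 1: opening $507.73; interest $9.00 → $516.73; payment $47.00; balance $469.73
Month 2: opening $469.73; interest $8.00 → $477.73; payment $48.00; balance $429.73
Month 3: opening $429.73; interest $7.00 → $436.73; payment $49.00; balance $387.73
Month 4: opening $387.73; interest $7.00 → $394.73; payment $50.00; balance $344.73
Month 5: opening $344.73; interest $6.00 → $350.73; payment $51.00; balance $299.73
Month 6: opening $299.73; interest $5.00 → $304.73; payment $51.00; balance $253.73
Month 7: opening $253.73; interest $5.00 → $258.73; payment $52.00; balance $206.73
Month 8: opening $206.73; interest $4.00 → $210.73; payment $53.00; balance $157.73
Month 9: opening $157.73; interest $3.00 → $160.73; payment $54.00; balance $106.73
Month 10: opening $106.73; interest $2.00 → $108.73; payment $55.00; balance $53.73
Month 11: opening $53.73; interest $1.00 → $54.73; payment $54.73; balance $0.00
Total interest: $9.00 + $8.00 + $7.00 + $7.00 + $6.00 + $5.00 + $5.00 + $4.00 + $3.00 + $2.00 + $1.00 = $57.00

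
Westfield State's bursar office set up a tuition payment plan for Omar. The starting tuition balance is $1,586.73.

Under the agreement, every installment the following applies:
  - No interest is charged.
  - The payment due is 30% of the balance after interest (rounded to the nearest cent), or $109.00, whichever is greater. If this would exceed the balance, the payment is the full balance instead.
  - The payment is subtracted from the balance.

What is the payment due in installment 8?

Installment 1: opening $1,586.73; payment $476.02; balance $1,110.71
Installment 2: opening $1,110.71; payment $333.21; balance $777.50
Installment 3: opening $777.50; payment $233.25; balance $544.25
Installment 4: opening $544.25; payment $163.28; balance $380.97
Installment 5: opening $380.97; payment $114.29; balance $266.68
Installment 6: opening $266.68; payment $109.00; balance $157.68
Installment 7: opening $157.68; payment $109.00; balance $48.68
Installment 8: opening $48.68; payment $48.68; balance $0.00

$48.68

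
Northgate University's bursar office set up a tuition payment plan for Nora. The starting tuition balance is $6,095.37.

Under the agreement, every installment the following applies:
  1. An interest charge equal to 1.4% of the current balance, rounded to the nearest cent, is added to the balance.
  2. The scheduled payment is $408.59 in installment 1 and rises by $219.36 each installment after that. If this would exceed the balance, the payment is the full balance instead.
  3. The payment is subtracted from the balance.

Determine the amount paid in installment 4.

Installment 1: opening $6,095.37; interest $85.34 → $6,180.71; payment $408.59; balance $5,772.12
Installment 2: opening $5,772.12; interest $80.81 → $5,852.93; payment $627.95; balance $5,224.98
Installment 3: opening $5,224.98; interest $73.15 → $5,298.13; payment $847.31; balance $4,450.82
Installment 4: opening $4,450.82; interest $62.31 → $4,513.13; payment $1,066.67; balance $3,446.46

$1,066.67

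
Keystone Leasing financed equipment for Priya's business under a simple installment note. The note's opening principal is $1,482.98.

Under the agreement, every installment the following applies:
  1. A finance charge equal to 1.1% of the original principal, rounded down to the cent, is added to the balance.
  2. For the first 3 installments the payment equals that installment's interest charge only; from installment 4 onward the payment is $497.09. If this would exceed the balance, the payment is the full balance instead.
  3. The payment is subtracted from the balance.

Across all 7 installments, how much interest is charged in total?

# | Opening | Interest | Payment | End bal
1 | $1,482.98 | $16.31 | $16.31 | $1,482.98
2 | $1,482.98 | $16.31 | $16.31 | $1,482.98
3 | $1,482.98 | $16.31 | $16.31 | $1,482.98
4 | $1,482.98 | $16.31 | $497.09 | $1,002.20
5 | $1,002.20 | $16.31 | $497.09 | $521.42
6 | $521.42 | $16.31 | $497.09 | $40.64
7 | $40.64 | $16.31 | $56.95 | $0.00
Total interest: $16.31 + $16.31 + $16.31 + $16.31 + $16.31 + $16.31 + $16.31 = $114.17

$114.17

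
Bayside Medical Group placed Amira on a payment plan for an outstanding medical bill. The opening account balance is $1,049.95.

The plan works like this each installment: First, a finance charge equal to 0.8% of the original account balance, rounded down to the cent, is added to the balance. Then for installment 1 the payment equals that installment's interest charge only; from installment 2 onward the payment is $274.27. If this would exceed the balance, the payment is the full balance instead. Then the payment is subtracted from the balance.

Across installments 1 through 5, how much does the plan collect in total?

$1,091.90

Installment 1: opening $1,049.95; interest $8.39 → $1,058.34; payment $8.39; balance $1,049.95
Installment 2: opening $1,049.95; interest $8.39 → $1,058.34; payment $274.27; balance $784.07
Installment 3: opening $784.07; interest $8.39 → $792.46; payment $274.27; balance $518.19
Installment 4: opening $518.19; interest $8.39 → $526.58; payment $274.27; balance $252.31
Installment 5: opening $252.31; interest $8.39 → $260.70; payment $260.70; balance $0.00
Total paid: $1,091.90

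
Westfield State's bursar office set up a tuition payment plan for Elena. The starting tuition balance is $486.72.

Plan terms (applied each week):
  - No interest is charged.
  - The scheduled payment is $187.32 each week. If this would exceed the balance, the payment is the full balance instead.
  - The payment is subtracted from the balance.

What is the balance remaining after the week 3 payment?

Week 1: opening $486.72; payment $187.32; balance $299.40
Week 2: opening $299.40; payment $187.32; balance $112.08
Week 3: opening $112.08; payment $112.08; balance $0.00

$0.00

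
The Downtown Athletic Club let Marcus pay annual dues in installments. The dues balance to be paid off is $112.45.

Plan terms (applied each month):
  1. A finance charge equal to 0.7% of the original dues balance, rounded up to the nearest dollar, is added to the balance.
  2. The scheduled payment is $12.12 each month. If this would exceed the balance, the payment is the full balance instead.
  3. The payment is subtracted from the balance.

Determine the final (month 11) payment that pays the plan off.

Month 1: opening $112.45; interest $1.00 → $113.45; payment $12.12; balance $101.33
Month 2: opening $101.33; interest $1.00 → $102.33; payment $12.12; balance $90.21
Month 3: opening $90.21; interest $1.00 → $91.21; payment $12.12; balance $79.09
Month 4: opening $79.09; interest $1.00 → $80.09; payment $12.12; balance $67.97
Month 5: opening $67.97; interest $1.00 → $68.97; payment $12.12; balance $56.85
Month 6: opening $56.85; interest $1.00 → $57.85; payment $12.12; balance $45.73
Month 7: opening $45.73; interest $1.00 → $46.73; payment $12.12; balance $34.61
Month 8: opening $34.61; interest $1.00 → $35.61; payment $12.12; balance $23.49
Month 9: opening $23.49; interest $1.00 → $24.49; payment $12.12; balance $12.37
Month 10: opening $12.37; interest $1.00 → $13.37; payment $12.12; balance $1.25
Month 11: opening $1.25; interest $1.00 → $2.25; payment $2.25; balance $0.00

$2.25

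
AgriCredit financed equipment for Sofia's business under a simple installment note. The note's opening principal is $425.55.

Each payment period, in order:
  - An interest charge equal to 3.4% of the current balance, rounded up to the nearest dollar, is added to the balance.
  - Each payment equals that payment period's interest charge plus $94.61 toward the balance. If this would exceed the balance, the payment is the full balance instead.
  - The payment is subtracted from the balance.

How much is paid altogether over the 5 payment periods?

Payment period 1: opening $425.55; interest $15.00 → $440.55; payment $109.61; balance $330.94
Payment period 2: opening $330.94; interest $12.00 → $342.94; payment $106.61; balance $236.33
Payment period 3: opening $236.33; interest $9.00 → $245.33; payment $103.61; balance $141.72
Payment period 4: opening $141.72; interest $5.00 → $146.72; payment $99.61; balance $47.11
Payment period 5: opening $47.11; interest $2.00 → $49.11; payment $49.11; balance $0.00
Total paid: $468.55

$468.55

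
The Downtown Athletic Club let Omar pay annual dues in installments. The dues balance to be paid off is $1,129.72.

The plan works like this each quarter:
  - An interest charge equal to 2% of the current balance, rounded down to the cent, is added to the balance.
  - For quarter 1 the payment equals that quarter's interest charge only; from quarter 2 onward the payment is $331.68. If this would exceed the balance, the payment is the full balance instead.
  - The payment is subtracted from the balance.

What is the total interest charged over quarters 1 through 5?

Quarter 1: opening $1,129.72; interest $22.59 → $1,152.31; payment $22.59; balance $1,129.72
Quarter 2: opening $1,129.72; interest $22.59 → $1,152.31; payment $331.68; balance $820.63
Quarter 3: opening $820.63; interest $16.41 → $837.04; payment $331.68; balance $505.36
Quarter 4: opening $505.36; interest $10.10 → $515.46; payment $331.68; balance $183.78
Quarter 5: opening $183.78; interest $3.67 → $187.45; payment $187.45; balance $0.00
Total interest: $22.59 + $22.59 + $16.41 + $10.10 + $3.67 = $75.36

$75.36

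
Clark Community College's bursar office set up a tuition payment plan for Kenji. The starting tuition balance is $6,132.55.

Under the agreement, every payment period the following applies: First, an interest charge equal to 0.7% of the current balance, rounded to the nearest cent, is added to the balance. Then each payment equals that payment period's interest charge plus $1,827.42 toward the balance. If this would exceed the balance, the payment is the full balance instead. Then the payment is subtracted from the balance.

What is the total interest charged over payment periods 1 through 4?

$94.96

Payment period 1: opening $6,132.55; interest $42.93 → $6,175.48; payment $1,870.35; balance $4,305.13
Payment period 2: opening $4,305.13; interest $30.14 → $4,335.27; payment $1,857.56; balance $2,477.71
Payment period 3: opening $2,477.71; interest $17.34 → $2,495.05; payment $1,844.76; balance $650.29
Payment period 4: opening $650.29; interest $4.55 → $654.84; payment $654.84; balance $0.00
Total interest: $42.93 + $30.14 + $17.34 + $4.55 = $94.96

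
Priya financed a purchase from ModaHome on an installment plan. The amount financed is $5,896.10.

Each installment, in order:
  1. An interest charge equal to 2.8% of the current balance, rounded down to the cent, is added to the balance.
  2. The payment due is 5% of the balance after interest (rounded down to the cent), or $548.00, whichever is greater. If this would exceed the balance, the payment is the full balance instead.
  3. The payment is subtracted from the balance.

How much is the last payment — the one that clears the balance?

$537.74

Installment 1: opening $5,896.10; interest $165.09 → $6,061.19; payment $548.00; balance $5,513.19
Installment 2: opening $5,513.19; interest $154.36 → $5,667.55; payment $548.00; balance $5,119.55
Installment 3: opening $5,119.55; interest $143.34 → $5,262.89; payment $548.00; balance $4,714.89
Installment 4: opening $4,714.89; interest $132.01 → $4,846.90; payment $548.00; balance $4,298.90
Installment 5: opening $4,298.90; interest $120.36 → $4,419.26; payment $548.00; balance $3,871.26
Installment 6: opening $3,871.26; interest $108.39 → $3,979.65; payment $548.00; balance $3,431.65
Installment 7: opening $3,431.65; interest $96.08 → $3,527.73; payment $548.00; balance $2,979.73
Installment 8: opening $2,979.73; interest $83.43 → $3,063.16; payment $548.00; balance $2,515.16
Installment 9: opening $2,515.16; interest $70.42 → $2,585.58; payment $548.00; balance $2,037.58
Installment 10: opening $2,037.58; interest $57.05 → $2,094.63; payment $548.00; balance $1,546.63
Installment 11: opening $1,546.63; interest $43.30 → $1,589.93; payment $548.00; balance $1,041.93
Installment 12: opening $1,041.93; interest $29.17 → $1,071.10; payment $548.00; balance $523.10
Installment 13: opening $523.10; interest $14.64 → $537.74; payment $537.74; balance $0.00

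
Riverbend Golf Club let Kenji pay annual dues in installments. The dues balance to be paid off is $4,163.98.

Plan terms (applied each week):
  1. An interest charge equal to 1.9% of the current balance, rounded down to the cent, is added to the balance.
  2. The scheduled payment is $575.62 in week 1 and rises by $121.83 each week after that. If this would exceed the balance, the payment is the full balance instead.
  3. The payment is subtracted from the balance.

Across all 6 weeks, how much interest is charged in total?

Week 1: opening $4,163.98; interest $79.11 → $4,243.09; payment $575.62; balance $3,667.47
Week 2: opening $3,667.47; interest $69.68 → $3,737.15; payment $697.45; balance $3,039.70
Week 3: opening $3,039.70; interest $57.75 → $3,097.45; payment $819.28; balance $2,278.17
Week 4: opening $2,278.17; interest $43.28 → $2,321.45; payment $941.11; balance $1,380.34
Week 5: opening $1,380.34; interest $26.22 → $1,406.56; payment $1,062.94; balance $343.62
Week 6: opening $343.62; interest $6.52 → $350.14; payment $350.14; balance $0.00
Total interest: $79.11 + $69.68 + $57.75 + $43.28 + $26.22 + $6.52 = $282.56

$282.56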